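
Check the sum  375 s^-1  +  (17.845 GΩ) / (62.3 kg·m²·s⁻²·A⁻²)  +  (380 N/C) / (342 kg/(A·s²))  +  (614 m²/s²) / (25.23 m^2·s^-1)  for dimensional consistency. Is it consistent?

No

Work out the base dimensions of each:
  375 s^-1:  s⁻¹
  (17.845 GΩ) / (62.3 kg·m²·s⁻²·A⁻²):  [kg·m²·s⁻³·A⁻²] / [kg·m²·s⁻²·A⁻²] = s⁻¹
  (380 N/C) / (342 kg/(A·s²)):  [kg·m·s⁻³·A⁻¹] / [kg·s⁻²·A⁻¹] = m·s⁻¹
  (614 m²/s²) / (25.23 m^2·s^-1):  [m²·s⁻²] / [m²·s⁻¹] = s⁻¹
The terms do not share a single dimension (m·s⁻¹ vs s⁻¹).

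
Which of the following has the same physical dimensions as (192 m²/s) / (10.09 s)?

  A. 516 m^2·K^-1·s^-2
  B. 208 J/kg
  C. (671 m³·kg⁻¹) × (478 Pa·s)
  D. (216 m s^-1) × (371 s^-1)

B.

Reference: [m²·s⁻¹] / [s] = m²·s⁻².
Each option:
  A. m²·s⁻²·K⁻¹
  B. J·kg⁻¹ = N·m·kg⁻¹ = m²·s⁻²  ← same
  C. [kg⁻¹·m³] · [kg·m⁻¹·s⁻¹] = m²·s⁻¹
  D. [m·s⁻¹] · [s⁻¹] = m·s⁻²
Only B. matches m²·s⁻².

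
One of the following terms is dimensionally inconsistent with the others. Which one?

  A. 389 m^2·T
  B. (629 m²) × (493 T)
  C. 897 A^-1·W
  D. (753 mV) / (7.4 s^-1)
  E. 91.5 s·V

C.

Work out the base dimensions of each:
  A. T·m² = Wb·m⁻²·m² = kg·m²·s⁻²·A⁻¹
  B. [m²] · [kg·s⁻²·A⁻¹] = kg·m²·s⁻²·A⁻¹
  C. W·A⁻¹ = J·s⁻¹·A⁻¹ = kg·m²·s⁻³·A⁻¹
  D. [kg·m²·s⁻³·A⁻¹] / [s⁻¹] = kg·m²·s⁻²·A⁻¹
  E. V·s = J·C⁻¹·s = kg·m²·s⁻²·A⁻¹
All reduce to kg·m²·s⁻²·A⁻¹ except C., which is kg·m²·s⁻³·A⁻¹.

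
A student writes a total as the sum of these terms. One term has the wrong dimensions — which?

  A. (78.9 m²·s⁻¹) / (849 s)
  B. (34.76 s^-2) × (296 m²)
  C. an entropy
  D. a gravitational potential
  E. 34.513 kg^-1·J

C.

Dimensions:
  A. [m²·s⁻¹] / [s] = m²·s⁻²
  B. [s⁻²] · [m²] = m²·s⁻²
  C. [entropy] = kg·m²·s⁻²·K⁻¹
  D. [gravitational potential] = m²·s⁻²
  E. J·kg⁻¹ = N·m·kg⁻¹ = m²·s⁻²
All reduce to m²·s⁻² except C., which is kg·m²·s⁻²·K⁻¹.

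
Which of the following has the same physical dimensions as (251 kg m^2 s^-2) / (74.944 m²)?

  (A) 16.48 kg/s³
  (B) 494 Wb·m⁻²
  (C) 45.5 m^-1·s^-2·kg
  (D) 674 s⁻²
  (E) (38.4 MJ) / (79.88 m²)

(E)

Reference: [kg·m²·s⁻²] / [m²] = kg·s⁻².
Each option:
  (A) kg·s⁻³
  (B) Wb·m⁻² = V·s·m⁻² = kg·s⁻²·A⁻¹
  (C) kg·m⁻¹·s⁻²
  (D) s⁻²
  (E) [kg·m²·s⁻²] / [m²] = kg·s⁻²  ← same
Only (E) matches kg·s⁻².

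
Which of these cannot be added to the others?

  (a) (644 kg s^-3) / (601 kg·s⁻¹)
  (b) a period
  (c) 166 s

Reduce each to base SI dimensions:
  (a) [kg·s⁻³] / [kg·s⁻¹] = s⁻²
  (b) [period] = s
  (c) s
All reduce to s except (a), which is s⁻².

(a)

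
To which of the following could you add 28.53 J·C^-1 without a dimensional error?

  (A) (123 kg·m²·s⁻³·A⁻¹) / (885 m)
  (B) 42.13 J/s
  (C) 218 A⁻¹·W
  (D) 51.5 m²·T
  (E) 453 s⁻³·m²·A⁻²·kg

Reference: J·C⁻¹ = N·m·(s·A)⁻¹ = kg·m²·s⁻³·A⁻¹.
Each option:
  (A) [kg·m²·s⁻³·A⁻¹] / [m] = kg·m·s⁻³·A⁻¹
  (B) J·s⁻¹ = N·m·s⁻¹ = kg·m²·s⁻³
  (C) W·A⁻¹ = J·s⁻¹·A⁻¹ = kg·m²·s⁻³·A⁻¹  ← same
  (D) T·m² = Wb·m⁻²·m² = kg·m²·s⁻²·A⁻¹
  (E) kg·m²·s⁻³·A⁻²
Only (C) matches kg·m²·s⁻³·A⁻¹.

(C)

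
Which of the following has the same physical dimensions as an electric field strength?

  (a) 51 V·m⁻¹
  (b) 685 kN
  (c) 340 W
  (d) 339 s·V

(a)

Reference: [electric field strength] = kg·m·s⁻³·A⁻¹.
Each option:
  (a) V·m⁻¹ = J·C⁻¹·m⁻¹ = kg·m·s⁻³·A⁻¹  ← same
  (b) N = kg·m·s⁻²
  (c) W = J·s⁻¹ = kg·m²·s⁻³
  (d) V·s = J·C⁻¹·s = kg·m²·s⁻²·A⁻¹
Only (a) matches kg·m·s⁻³·A⁻¹.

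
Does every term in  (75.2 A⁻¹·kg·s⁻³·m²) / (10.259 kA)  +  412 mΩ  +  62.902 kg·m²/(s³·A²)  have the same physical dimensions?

Yes

In SI base units:
  (75.2 A⁻¹·kg·s⁻³·m²) / (10.259 kA):  [kg·m²·s⁻³·A⁻¹] / [A] = kg·m²·s⁻³·A⁻²
  412 mΩ:  Ω = V·A⁻¹ = kg·m²·s⁻³·A⁻²
  62.902 kg·m²/(s³·A²):  kg·m²·s⁻³·A⁻²
Every term reduces to kg·m²·s⁻³·A⁻².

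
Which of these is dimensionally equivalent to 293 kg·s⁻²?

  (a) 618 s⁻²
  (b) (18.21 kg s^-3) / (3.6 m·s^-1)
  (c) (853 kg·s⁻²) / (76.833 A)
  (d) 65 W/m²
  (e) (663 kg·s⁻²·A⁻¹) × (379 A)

Reference: kg·s⁻².
Each option:
  (a) s⁻²
  (b) [kg·s⁻³] / [m·s⁻¹] = kg·m⁻¹·s⁻²
  (c) [kg·s⁻²] / [A] = kg·s⁻²·A⁻¹
  (d) W·m⁻² = J·s⁻¹·m⁻² = kg·s⁻³
  (e) [kg·s⁻²·A⁻¹] · [A] = kg·s⁻²  ← same
Only (e) matches kg·s⁻².

(e)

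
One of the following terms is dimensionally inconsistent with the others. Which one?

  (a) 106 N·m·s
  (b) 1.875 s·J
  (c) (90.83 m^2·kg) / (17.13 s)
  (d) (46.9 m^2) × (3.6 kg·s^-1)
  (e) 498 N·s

Dimensions:
  (a) N·m·s = kg·m·s⁻²·m·s = kg·m²·s⁻¹
  (b) J·s = N·m·s = kg·m²·s⁻¹
  (c) [kg·m²] / [s] = kg·m²·s⁻¹
  (d) [m²] · [kg·s⁻¹] = kg·m²·s⁻¹
  (e) N·s = kg·m·s⁻²·s = kg·m·s⁻¹
All reduce to kg·m²·s⁻¹ except (e), which is kg·m·s⁻¹.

(e)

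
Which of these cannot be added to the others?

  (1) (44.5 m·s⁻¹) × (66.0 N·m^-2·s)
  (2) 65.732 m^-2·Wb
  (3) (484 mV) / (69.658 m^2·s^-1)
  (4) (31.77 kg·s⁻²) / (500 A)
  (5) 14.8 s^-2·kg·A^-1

Work out the base dimensions of each:
  (1) [m·s⁻¹] · [kg·m⁻¹·s⁻¹] = kg·s⁻²
  (2) Wb·m⁻² = V·s·m⁻² = kg·s⁻²·A⁻¹
  (3) [kg·m²·s⁻³·A⁻¹] / [m²·s⁻¹] = kg·s⁻²·A⁻¹
  (4) [kg·s⁻²] / [A] = kg·s⁻²·A⁻¹
  (5) kg·s⁻²·A⁻¹
All reduce to kg·s⁻²·A⁻¹ except (1), which is kg·s⁻².

(1)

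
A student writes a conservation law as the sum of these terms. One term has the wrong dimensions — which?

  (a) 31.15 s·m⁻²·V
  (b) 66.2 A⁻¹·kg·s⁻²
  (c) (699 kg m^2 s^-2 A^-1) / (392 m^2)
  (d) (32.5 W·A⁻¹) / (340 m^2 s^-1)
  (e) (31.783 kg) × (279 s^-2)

Work out the base dimensions of each:
  (a) V·s·m⁻² = J·C⁻¹·s·m⁻² = kg·s⁻²·A⁻¹
  (b) kg·s⁻²·A⁻¹
  (c) [kg·m²·s⁻²·A⁻¹] / [m²] = kg·s⁻²·A⁻¹
  (d) [kg·m²·s⁻³·A⁻¹] / [m²·s⁻¹] = kg·s⁻²·A⁻¹
  (e) [kg] · [s⁻²] = kg·s⁻²
All reduce to kg·s⁻²·A⁻¹ except (e), which is kg·s⁻².

(e)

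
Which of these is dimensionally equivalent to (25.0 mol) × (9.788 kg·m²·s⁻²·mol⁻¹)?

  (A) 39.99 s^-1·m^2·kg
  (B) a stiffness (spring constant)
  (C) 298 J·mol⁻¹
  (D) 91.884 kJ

Reference: [mol] · [kg·m²·s⁻²·mol⁻¹] = kg·m²·s⁻².
Each option:
  (A) kg·m²·s⁻¹
  (B) [stiffness (spring constant)] = kg·s⁻²
  (C) J·mol⁻¹ = N·m·mol⁻¹ = kg·m²·s⁻²·mol⁻¹
  (D) J = N·m = kg·m²·s⁻²  ← same
Only (D) matches kg·m²·s⁻².

(D)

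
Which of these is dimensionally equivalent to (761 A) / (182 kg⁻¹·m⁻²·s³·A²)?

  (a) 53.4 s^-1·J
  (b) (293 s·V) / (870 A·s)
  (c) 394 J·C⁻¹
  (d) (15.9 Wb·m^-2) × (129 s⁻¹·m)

(c)

Reference: [A] / [kg⁻¹·m⁻²·s³·A²] = kg·m²·s⁻³·A⁻¹.
Each option:
  (a) J·s⁻¹ = N·m·s⁻¹ = kg·m²·s⁻³
  (b) [kg·m²·s⁻²·A⁻¹] / [s·A] = kg·m²·s⁻³·A⁻²
  (c) J·C⁻¹ = N·m·(s·A)⁻¹ = kg·m²·s⁻³·A⁻¹  ← same
  (d) [kg·s⁻²·A⁻¹] · [m·s⁻¹] = kg·m·s⁻³·A⁻¹
Only (c) matches kg·m²·s⁻³·A⁻¹.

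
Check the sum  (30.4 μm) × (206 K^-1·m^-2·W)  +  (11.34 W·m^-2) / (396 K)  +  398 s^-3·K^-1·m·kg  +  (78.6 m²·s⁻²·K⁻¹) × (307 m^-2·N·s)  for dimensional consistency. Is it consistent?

No

Work out the base dimensions of each:
  (30.4 μm) × (206 K^-1·m^-2·W):  [m] · [kg·s⁻³·K⁻¹] = kg·m·s⁻³·K⁻¹
  (11.34 W·m^-2) / (396 K):  [kg·s⁻³] / [K] = kg·s⁻³·K⁻¹
  398 s^-3·K^-1·m·kg:  kg·m·s⁻³·K⁻¹
  (78.6 m²·s⁻²·K⁻¹) × (307 m^-2·N·s):  [m²·s⁻²·K⁻¹] · [kg·m⁻¹·s⁻¹] = kg·m·s⁻³·K⁻¹
The terms do not share a single dimension (kg·m·s⁻³·K⁻¹ vs kg·s⁻³·K⁻¹).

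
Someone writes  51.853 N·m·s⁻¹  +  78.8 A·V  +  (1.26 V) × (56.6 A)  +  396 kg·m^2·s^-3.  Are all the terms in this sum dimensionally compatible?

Yes

In SI base units:
  51.853 N·m·s⁻¹:  N·m·s⁻¹ = kg·m·s⁻²·m·s⁻¹ = kg·m²·s⁻³
  78.8 A·V:  V·A = J·C⁻¹·A = kg·m²·s⁻³
  (1.26 V) × (56.6 A):  [kg·m²·s⁻³·A⁻¹] · [A] = kg·m²·s⁻³
  396 kg·m^2·s^-3:  kg·m²·s⁻³
Every term reduces to kg·m²·s⁻³.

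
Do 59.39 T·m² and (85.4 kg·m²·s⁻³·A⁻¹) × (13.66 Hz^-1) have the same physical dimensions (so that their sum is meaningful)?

Yes

Work out the base dimensions of each:
  59.39 T·m²:  T·m² = Wb·m⁻²·m² = kg·m²·s⁻²·A⁻¹
  (85.4 kg·m²·s⁻³·A⁻¹) × (13.66 Hz^-1):  [kg·m²·s⁻³·A⁻¹] · [s] = kg·m²·s⁻²·A⁻¹
Both are kg·m²·s⁻²·A⁻¹, so they have the same dimensions and can be added.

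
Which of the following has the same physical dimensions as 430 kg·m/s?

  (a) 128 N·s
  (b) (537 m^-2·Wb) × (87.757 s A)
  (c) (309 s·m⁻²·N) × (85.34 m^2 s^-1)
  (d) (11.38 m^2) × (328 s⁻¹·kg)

Reference: kg·m·s⁻¹.
Each option:
  (a) N·s = kg·m·s⁻²·s = kg·m·s⁻¹  ← same
  (b) [kg·s⁻²·A⁻¹] · [s·A] = kg·s⁻¹
  (c) [kg·m⁻¹·s⁻¹] · [m²·s⁻¹] = kg·m·s⁻²
  (d) [m²] · [kg·s⁻¹] = kg·m²·s⁻¹
Only (a) matches kg·m·s⁻¹.

(a)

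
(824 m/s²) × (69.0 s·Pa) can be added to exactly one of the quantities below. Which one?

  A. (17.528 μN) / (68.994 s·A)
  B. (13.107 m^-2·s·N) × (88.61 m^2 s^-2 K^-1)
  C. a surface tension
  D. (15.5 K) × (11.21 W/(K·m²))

D.

Reference: [m·s⁻²] · [kg·m⁻¹·s⁻¹] = kg·s⁻³.
Each option:
  A. [kg·m·s⁻²] / [s·A] = kg·m·s⁻³·A⁻¹
  B. [kg·m⁻¹·s⁻¹] · [m²·s⁻²·K⁻¹] = kg·m·s⁻³·K⁻¹
  C. [surface tension] = kg·s⁻²
  D. [K] · [kg·s⁻³·K⁻¹] = kg·s⁻³  ← same
Only D. matches kg·s⁻³.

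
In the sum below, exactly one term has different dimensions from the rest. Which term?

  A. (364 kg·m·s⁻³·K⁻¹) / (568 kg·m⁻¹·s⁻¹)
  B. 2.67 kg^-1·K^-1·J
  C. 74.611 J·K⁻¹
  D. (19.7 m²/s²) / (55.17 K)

Dimensions:
  A. [kg·m·s⁻³·K⁻¹] / [kg·m⁻¹·s⁻¹] = m²·s⁻²·K⁻¹
  B. J·kg⁻¹·K⁻¹ = N·m·kg⁻¹·K⁻¹ = m²·s⁻²·K⁻¹
  C. J·K⁻¹ = N·m·K⁻¹ = kg·m²·s⁻²·K⁻¹
  D. [m²·s⁻²] / [K] = m²·s⁻²·K⁻¹
All reduce to m²·s⁻²·K⁻¹ except C., which is kg·m²·s⁻²·K⁻¹.

C.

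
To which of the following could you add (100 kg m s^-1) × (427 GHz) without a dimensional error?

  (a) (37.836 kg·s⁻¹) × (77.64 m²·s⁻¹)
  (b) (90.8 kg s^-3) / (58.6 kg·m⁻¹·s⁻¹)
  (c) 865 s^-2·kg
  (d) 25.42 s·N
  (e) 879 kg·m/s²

Reference: [kg·m·s⁻¹] · [s⁻¹] = kg·m·s⁻².
Each option:
  (a) [kg·s⁻¹] · [m²·s⁻¹] = kg·m²·s⁻²
  (b) [kg·s⁻³] / [kg·m⁻¹·s⁻¹] = m·s⁻²
  (c) kg·s⁻²
  (d) N·s = kg·m·s⁻²·s = kg·m·s⁻¹
  (e) kg·m·s⁻²  ← same
Only (e) matches kg·m·s⁻².

(e)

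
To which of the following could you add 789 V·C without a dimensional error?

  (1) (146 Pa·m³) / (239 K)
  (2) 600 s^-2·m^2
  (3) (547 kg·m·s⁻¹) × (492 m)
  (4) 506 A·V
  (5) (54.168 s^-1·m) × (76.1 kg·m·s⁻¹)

Reference: C·V = s·A·J·C⁻¹ = kg·m²·s⁻².
Each option:
  (1) [kg·m²·s⁻²] / [K] = kg·m²·s⁻²·K⁻¹
  (2) m²·s⁻²
  (3) [kg·m·s⁻¹] · [m] = kg·m²·s⁻¹
  (4) V·A = J·C⁻¹·A = kg·m²·s⁻³
  (5) [m·s⁻¹] · [kg·m·s⁻¹] = kg·m²·s⁻²  ← same
Only (5) matches kg·m²·s⁻².

(5)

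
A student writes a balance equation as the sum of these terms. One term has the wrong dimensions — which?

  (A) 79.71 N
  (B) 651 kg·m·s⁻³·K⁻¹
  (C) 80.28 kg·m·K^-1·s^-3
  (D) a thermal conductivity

(A)

Expand each in SI base units:
  (A) N = kg·m·s⁻²
  (B) kg·m·s⁻³·K⁻¹
  (C) kg·m·s⁻³·K⁻¹
  (D) [thermal conductivity] = kg·m·s⁻³·K⁻¹
All reduce to kg·m·s⁻³·K⁻¹ except (A), which is kg·m·s⁻².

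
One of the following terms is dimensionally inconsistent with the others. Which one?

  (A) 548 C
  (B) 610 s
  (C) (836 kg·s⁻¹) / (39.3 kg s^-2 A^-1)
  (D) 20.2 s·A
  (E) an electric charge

(B)

Work out the base dimensions of each:
  (A) C = s·A
  (B) s
  (C) [kg·s⁻¹] / [kg·s⁻²·A⁻¹] = s·A
  (D) A·s = s·A
  (E) [electric charge] = s·A
All reduce to s·A except (B), which is s.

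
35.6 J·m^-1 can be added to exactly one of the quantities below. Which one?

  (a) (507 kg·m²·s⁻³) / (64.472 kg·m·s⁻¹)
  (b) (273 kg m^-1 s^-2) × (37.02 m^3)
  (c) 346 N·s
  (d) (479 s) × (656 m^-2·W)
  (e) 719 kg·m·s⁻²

Reference: J·m⁻¹ = N·m·m⁻¹ = kg·m·s⁻².
Each option:
  (a) [kg·m²·s⁻³] / [kg·m·s⁻¹] = m·s⁻²
  (b) [kg·m⁻¹·s⁻²] · [m³] = kg·m²·s⁻²
  (c) N·s = kg·m·s⁻²·s = kg·m·s⁻¹
  (d) [s] · [kg·s⁻³] = kg·s⁻²
  (e) kg·m·s⁻²  ← same
Only (e) matches kg·m·s⁻².

(e)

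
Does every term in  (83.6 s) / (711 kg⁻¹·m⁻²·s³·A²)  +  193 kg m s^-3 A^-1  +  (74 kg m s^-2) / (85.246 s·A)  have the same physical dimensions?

In SI base units:
  (83.6 s) / (711 kg⁻¹·m⁻²·s³·A²):  [s] / [kg⁻¹·m⁻²·s³·A²] = kg·m²·s⁻²·A⁻²
  193 kg m s^-3 A^-1:  kg·m·s⁻³·A⁻¹
  (74 kg m s^-2) / (85.246 s·A):  [kg·m·s⁻²] / [s·A] = kg·m·s⁻³·A⁻¹
The terms do not share a single dimension (kg·m²·s⁻²·A⁻² vs kg·m·s⁻³·A⁻¹).

No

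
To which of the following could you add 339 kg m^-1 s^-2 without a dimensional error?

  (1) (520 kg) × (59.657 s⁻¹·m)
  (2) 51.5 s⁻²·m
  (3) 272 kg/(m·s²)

(3)

Reference: kg·m⁻¹·s⁻².
Each option:
  (1) [kg] · [m·s⁻¹] = kg·m·s⁻¹
  (2) m·s⁻²
  (3) kg·m⁻¹·s⁻²  ← same
Only (3) matches kg·m⁻¹·s⁻².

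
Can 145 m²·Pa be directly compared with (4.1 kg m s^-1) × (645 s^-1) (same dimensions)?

Dimensions:
  145 m²·Pa:  Pa·m² = N·m⁻²·m² = kg·m·s⁻²
  (4.1 kg m s^-1) × (645 s^-1):  [kg·m·s⁻¹] · [s⁻¹] = kg·m·s⁻²
Both are kg·m·s⁻², so they have the same dimensions and can be added.

Yes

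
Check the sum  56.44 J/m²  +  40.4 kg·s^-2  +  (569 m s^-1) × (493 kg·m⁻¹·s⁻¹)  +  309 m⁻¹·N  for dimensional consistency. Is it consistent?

Yes

Expand each in SI base units:
  56.44 J/m²:  J·m⁻² = N·m·m⁻² = kg·s⁻²
  40.4 kg·s^-2:  kg·s⁻²
  (569 m s^-1) × (493 kg·m⁻¹·s⁻¹):  [m·s⁻¹] · [kg·m⁻¹·s⁻¹] = kg·s⁻²
  309 m⁻¹·N:  N·m⁻¹ = kg·m·s⁻²·m⁻¹ = kg·s⁻²
Every term reduces to kg·s⁻².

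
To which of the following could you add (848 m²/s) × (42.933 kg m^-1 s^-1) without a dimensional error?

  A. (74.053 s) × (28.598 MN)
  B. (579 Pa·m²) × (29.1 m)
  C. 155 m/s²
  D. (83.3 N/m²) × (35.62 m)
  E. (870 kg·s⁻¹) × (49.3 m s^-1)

Reference: [m²·s⁻¹] · [kg·m⁻¹·s⁻¹] = kg·m·s⁻².
Each option:
  A. [s] · [kg·m·s⁻²] = kg·m·s⁻¹
  B. [kg·m·s⁻²] · [m] = kg·m²·s⁻²
  C. m·s⁻²
  D. [kg·m⁻¹·s⁻²] · [m] = kg·s⁻²
  E. [kg·s⁻¹] · [m·s⁻¹] = kg·m·s⁻²  ← same
Only E. matches kg·m·s⁻².

E.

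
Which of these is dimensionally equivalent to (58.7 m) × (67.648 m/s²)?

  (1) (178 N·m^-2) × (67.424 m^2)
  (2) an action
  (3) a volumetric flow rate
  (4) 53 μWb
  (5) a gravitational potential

Reference: [m] · [m·s⁻²] = m²·s⁻².
Each option:
  (1) [kg·m⁻¹·s⁻²] · [m²] = kg·m·s⁻²
  (2) [action] = kg·m²·s⁻¹
  (3) [volumetric flow rate] = m³·s⁻¹
  (4) Wb = V·s = kg·m²·s⁻²·A⁻¹
  (5) [gravitational potential] = m²·s⁻²  ← same
Only (5) matches m²·s⁻².

(5)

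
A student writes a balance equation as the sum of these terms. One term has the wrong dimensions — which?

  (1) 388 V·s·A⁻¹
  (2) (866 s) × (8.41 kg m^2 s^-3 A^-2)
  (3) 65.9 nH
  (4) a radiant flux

Work out the base dimensions of each:
  (1) V·s·A⁻¹ = J·C⁻¹·s·A⁻¹ = kg·m²·s⁻²·A⁻²
  (2) [s] · [kg·m²·s⁻³·A⁻²] = kg·m²·s⁻²·A⁻²
  (3) H = V·s·A⁻¹ = kg·m²·s⁻²·A⁻²
  (4) [radiant flux] = kg·m²·s⁻³
All reduce to kg·m²·s⁻²·A⁻² except (4), which is kg·m²·s⁻³.

(4)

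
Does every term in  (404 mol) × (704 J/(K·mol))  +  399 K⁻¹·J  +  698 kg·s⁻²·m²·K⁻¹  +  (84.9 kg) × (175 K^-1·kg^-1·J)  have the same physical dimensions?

Reduce each to base SI dimensions:
  (404 mol) × (704 J/(K·mol)):  [mol] · [kg·m²·s⁻²·K⁻¹·mol⁻¹] = kg·m²·s⁻²·K⁻¹
  399 K⁻¹·J:  J·K⁻¹ = N·m·K⁻¹ = kg·m²·s⁻²·K⁻¹
  698 kg·s⁻²·m²·K⁻¹:  kg·m²·s⁻²·K⁻¹
  (84.9 kg) × (175 K^-1·kg^-1·J):  [kg] · [m²·s⁻²·K⁻¹] = kg·m²·s⁻²·K⁻¹
Every term reduces to kg·m²·s⁻²·K⁻¹.

Yes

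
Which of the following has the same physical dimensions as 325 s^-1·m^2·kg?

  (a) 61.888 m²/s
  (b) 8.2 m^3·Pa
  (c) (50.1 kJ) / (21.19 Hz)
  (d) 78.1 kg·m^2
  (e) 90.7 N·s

Reference: kg·m²·s⁻¹.
Each option:
  (a) m²·s⁻¹
  (b) Pa·m³ = N·m⁻²·m³ = kg·m²·s⁻²
  (c) [kg·m²·s⁻²] / [s⁻¹] = kg·m²·s⁻¹  ← same
  (d) kg·m²
  (e) N·s = kg·m·s⁻²·s = kg·m·s⁻¹
Only (c) matches kg·m²·s⁻¹.

(c)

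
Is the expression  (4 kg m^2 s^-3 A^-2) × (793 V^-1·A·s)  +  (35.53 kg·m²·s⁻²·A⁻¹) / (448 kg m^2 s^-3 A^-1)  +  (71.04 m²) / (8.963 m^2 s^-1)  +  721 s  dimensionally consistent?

Dimensions:
  (4 kg m^2 s^-3 A^-2) × (793 V^-1·A·s):  [kg·m²·s⁻³·A⁻²] · [kg⁻¹·m⁻²·s⁴·A²] = s
  (35.53 kg·m²·s⁻²·A⁻¹) / (448 kg m^2 s^-3 A^-1):  [kg·m²·s⁻²·A⁻¹] / [kg·m²·s⁻³·A⁻¹] = s
  (71.04 m²) / (8.963 m^2 s^-1):  [m²] / [m²·s⁻¹] = s
  721 s:  s
Every term reduces to s.

Yes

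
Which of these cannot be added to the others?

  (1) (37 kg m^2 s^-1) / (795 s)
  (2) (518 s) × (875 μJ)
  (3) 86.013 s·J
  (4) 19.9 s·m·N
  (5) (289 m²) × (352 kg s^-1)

(1)

Work out the base dimensions of each:
  (1) [kg·m²·s⁻¹] / [s] = kg·m²·s⁻²
  (2) [s] · [kg·m²·s⁻²] = kg·m²·s⁻¹
  (3) J·s = N·m·s = kg·m²·s⁻¹
  (4) N·m·s = kg·m·s⁻²·m·s = kg·m²·s⁻¹
  (5) [m²] · [kg·s⁻¹] = kg·m²·s⁻¹
All reduce to kg·m²·s⁻¹ except (1), which is kg·m²·s⁻².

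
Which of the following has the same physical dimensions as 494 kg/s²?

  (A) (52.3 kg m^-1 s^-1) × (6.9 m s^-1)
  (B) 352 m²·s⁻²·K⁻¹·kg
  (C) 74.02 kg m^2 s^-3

Reference: kg·s⁻².
Each option:
  (A) [kg·m⁻¹·s⁻¹] · [m·s⁻¹] = kg·s⁻²  ← same
  (B) kg·m²·s⁻²·K⁻¹
  (C) kg·m²·s⁻³
Only (A) matches kg·s⁻².

(A)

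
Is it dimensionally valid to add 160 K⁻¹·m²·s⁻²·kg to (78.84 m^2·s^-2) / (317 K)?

Work out the base dimensions of each:
  160 K⁻¹·m²·s⁻²·kg:  kg·m²·s⁻²·K⁻¹
  (78.84 m^2·s^-2) / (317 K):  [m²·s⁻²] / [K] = m²·s⁻²·K⁻¹
kg·m²·s⁻²·K⁻¹ ≠ m²·s⁻²·K⁻¹, so they cannot be added.

No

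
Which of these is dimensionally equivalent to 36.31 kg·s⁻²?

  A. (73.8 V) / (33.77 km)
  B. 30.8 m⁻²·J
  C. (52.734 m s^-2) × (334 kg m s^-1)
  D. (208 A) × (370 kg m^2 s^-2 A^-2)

Reference: kg·s⁻².
Each option:
  A. [kg·m²·s⁻³·A⁻¹] / [m] = kg·m·s⁻³·A⁻¹
  B. J·m⁻² = N·m·m⁻² = kg·s⁻²  ← same
  C. [m·s⁻²] · [kg·m·s⁻¹] = kg·m²·s⁻³
  D. [A] · [kg·m²·s⁻²·A⁻²] = kg·m²·s⁻²·A⁻¹
Only B. matches kg·s⁻².

B.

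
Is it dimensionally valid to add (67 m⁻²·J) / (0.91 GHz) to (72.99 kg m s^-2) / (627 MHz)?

No

Work out the base dimensions of each:
  (67 m⁻²·J) / (0.91 GHz):  [kg·s⁻²] / [s⁻¹] = kg·s⁻¹
  (72.99 kg m s^-2) / (627 MHz):  [kg·m·s⁻²] / [s⁻¹] = kg·m·s⁻¹
kg·s⁻¹ ≠ kg·m·s⁻¹, so they cannot be added.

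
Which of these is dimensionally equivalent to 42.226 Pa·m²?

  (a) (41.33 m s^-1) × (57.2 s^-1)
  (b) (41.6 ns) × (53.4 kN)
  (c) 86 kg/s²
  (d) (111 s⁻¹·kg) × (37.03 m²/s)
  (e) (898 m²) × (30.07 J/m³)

(e)

Reference: Pa·m² = N·m⁻²·m² = kg·m·s⁻².
Each option:
  (a) [m·s⁻¹] · [s⁻¹] = m·s⁻²
  (b) [s] · [kg·m·s⁻²] = kg·m·s⁻¹
  (c) kg·s⁻²
  (d) [kg·s⁻¹] · [m²·s⁻¹] = kg·m²·s⁻²
  (e) [m²] · [kg·m⁻¹·s⁻²] = kg·m·s⁻²  ← same
Only (e) matches kg·m·s⁻².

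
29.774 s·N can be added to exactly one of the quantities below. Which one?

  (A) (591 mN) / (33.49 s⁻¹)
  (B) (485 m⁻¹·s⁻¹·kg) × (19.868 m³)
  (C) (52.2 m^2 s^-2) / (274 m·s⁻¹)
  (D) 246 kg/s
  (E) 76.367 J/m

Reference: N·s = kg·m·s⁻²·s = kg·m·s⁻¹.
Each option:
  (A) [kg·m·s⁻²] / [s⁻¹] = kg·m·s⁻¹  ← same
  (B) [kg·m⁻¹·s⁻¹] · [m³] = kg·m²·s⁻¹
  (C) [m²·s⁻²] / [m·s⁻¹] = m·s⁻¹
  (D) kg·s⁻¹
  (E) J·m⁻¹ = N·m·m⁻¹ = kg·m·s⁻²
Only (A) matches kg·m·s⁻¹.

(A)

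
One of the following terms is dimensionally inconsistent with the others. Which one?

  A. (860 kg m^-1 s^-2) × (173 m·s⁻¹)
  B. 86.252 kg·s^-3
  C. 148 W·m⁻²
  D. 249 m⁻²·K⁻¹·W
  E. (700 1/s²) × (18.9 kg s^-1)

Work out the base dimensions of each:
  A. [kg·m⁻¹·s⁻²] · [m·s⁻¹] = kg·s⁻³
  B. kg·s⁻³
  C. W·m⁻² = J·s⁻¹·m⁻² = kg·s⁻³
  D. W·m⁻²·K⁻¹ = J·s⁻¹·m⁻²·K⁻¹ = kg·s⁻³·K⁻¹
  E. [s⁻²] · [kg·s⁻¹] = kg·s⁻³
All reduce to kg·s⁻³ except D., which is kg·s⁻³·K⁻¹.

D.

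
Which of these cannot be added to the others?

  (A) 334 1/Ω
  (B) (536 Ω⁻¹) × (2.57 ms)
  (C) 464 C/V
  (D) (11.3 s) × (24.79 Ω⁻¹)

(A)

Work out the base dimensions of each:
  (A) Ω⁻¹ = (V·A⁻¹)⁻¹ = kg⁻¹·m⁻²·s³·A²
  (B) [kg⁻¹·m⁻²·s³·A²] · [s] = kg⁻¹·m⁻²·s⁴·A²
  (C) C·V⁻¹ = s·A·(J·C⁻¹)⁻¹ = kg⁻¹·m⁻²·s⁴·A²
  (D) [s] · [kg⁻¹·m⁻²·s³·A²] = kg⁻¹·m⁻²·s⁴·A²
All reduce to kg⁻¹·m⁻²·s⁴·A² except (A), which is kg⁻¹·m⁻²·s³·A².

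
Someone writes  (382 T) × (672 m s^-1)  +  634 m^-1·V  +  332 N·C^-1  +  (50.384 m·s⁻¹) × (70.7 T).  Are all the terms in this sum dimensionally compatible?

Yes

Dimensions:
  (382 T) × (672 m s^-1):  [kg·s⁻²·A⁻¹] · [m·s⁻¹] = kg·m·s⁻³·A⁻¹
  634 m^-1·V:  V·m⁻¹ = J·C⁻¹·m⁻¹ = kg·m·s⁻³·A⁻¹
  332 N·C^-1:  N·C⁻¹ = kg·m·s⁻²·(s·A)⁻¹ = kg·m·s⁻³·A⁻¹
  (50.384 m·s⁻¹) × (70.7 T):  [m·s⁻¹] · [kg·s⁻²·A⁻¹] = kg·m·s⁻³·A⁻¹
Every term reduces to kg·m·s⁻³·A⁻¹.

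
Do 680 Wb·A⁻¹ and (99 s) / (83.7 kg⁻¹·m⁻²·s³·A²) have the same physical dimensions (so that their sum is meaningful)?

Work out the base dimensions of each:
  680 Wb·A⁻¹:  Wb·A⁻¹ = V·s·A⁻¹ = kg·m²·s⁻²·A⁻²
  (99 s) / (83.7 kg⁻¹·m⁻²·s³·A²):  [s] / [kg⁻¹·m⁻²·s³·A²] = kg·m²·s⁻²·A⁻²
Both are kg·m²·s⁻²·A⁻², so they have the same dimensions and can be added.

Yes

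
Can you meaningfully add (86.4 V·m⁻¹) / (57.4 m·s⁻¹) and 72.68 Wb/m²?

Yes

Work out the base dimensions of each:
  (86.4 V·m⁻¹) / (57.4 m·s⁻¹):  [kg·m·s⁻³·A⁻¹] / [m·s⁻¹] = kg·s⁻²·A⁻¹
  72.68 Wb/m²:  Wb·m⁻² = V·s·m⁻² = kg·s⁻²·A⁻¹
Both are kg·s⁻²·A⁻¹, so they have the same dimensions and can be added.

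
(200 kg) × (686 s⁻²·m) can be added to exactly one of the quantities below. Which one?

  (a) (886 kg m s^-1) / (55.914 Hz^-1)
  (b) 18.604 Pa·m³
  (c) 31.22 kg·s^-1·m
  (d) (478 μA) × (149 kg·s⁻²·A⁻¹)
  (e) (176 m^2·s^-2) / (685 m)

(a)

Reference: [kg] · [m·s⁻²] = kg·m·s⁻².
Each option:
  (a) [kg·m·s⁻¹] / [s] = kg·m·s⁻²  ← same
  (b) Pa·m³ = N·m⁻²·m³ = kg·m²·s⁻²
  (c) kg·m·s⁻¹
  (d) [A] · [kg·s⁻²·A⁻¹] = kg·s⁻²
  (e) [m²·s⁻²] / [m] = m·s⁻²
Only (a) matches kg·m·s⁻².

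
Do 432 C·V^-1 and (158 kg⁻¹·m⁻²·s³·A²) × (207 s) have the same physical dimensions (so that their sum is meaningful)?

Yes

Work out the base dimensions of each:
  432 C·V^-1:  C·V⁻¹ = s·A·(J·C⁻¹)⁻¹ = kg⁻¹·m⁻²·s⁴·A²
  (158 kg⁻¹·m⁻²·s³·A²) × (207 s):  [kg⁻¹·m⁻²·s³·A²] · [s] = kg⁻¹·m⁻²·s⁴·A²
Both are kg⁻¹·m⁻²·s⁴·A², so they have the same dimensions and can be added.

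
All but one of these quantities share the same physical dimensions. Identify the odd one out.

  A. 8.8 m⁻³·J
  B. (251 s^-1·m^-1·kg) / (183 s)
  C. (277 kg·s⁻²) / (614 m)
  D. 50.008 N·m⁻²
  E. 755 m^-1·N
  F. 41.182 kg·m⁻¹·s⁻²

E.

Dimensions:
  A. J·m⁻³ = N·m·m⁻³ = kg·m⁻¹·s⁻²
  B. [kg·m⁻¹·s⁻¹] / [s] = kg·m⁻¹·s⁻²
  C. [kg·s⁻²] / [m] = kg·m⁻¹·s⁻²
  D. N·m⁻² = kg·m·s⁻²·m⁻² = kg·m⁻¹·s⁻²
  E. N·m⁻¹ = kg·m·s⁻²·m⁻¹ = kg·s⁻²
  F. kg·m⁻¹·s⁻²
All reduce to kg·m⁻¹·s⁻² except E., which is kg·s⁻².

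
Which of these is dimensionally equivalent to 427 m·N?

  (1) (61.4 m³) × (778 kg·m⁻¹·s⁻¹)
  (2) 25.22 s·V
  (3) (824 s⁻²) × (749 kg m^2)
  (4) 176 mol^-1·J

(3)

Reference: N·m = kg·m·s⁻²·m = kg·m²·s⁻².
Each option:
  (1) [m³] · [kg·m⁻¹·s⁻¹] = kg·m²·s⁻¹
  (2) V·s = J·C⁻¹·s = kg·m²·s⁻²·A⁻¹
  (3) [s⁻²] · [kg·m²] = kg·m²·s⁻²  ← same
  (4) J·mol⁻¹ = N·m·mol⁻¹ = kg·m²·s⁻²·mol⁻¹
Only (3) matches kg·m²·s⁻².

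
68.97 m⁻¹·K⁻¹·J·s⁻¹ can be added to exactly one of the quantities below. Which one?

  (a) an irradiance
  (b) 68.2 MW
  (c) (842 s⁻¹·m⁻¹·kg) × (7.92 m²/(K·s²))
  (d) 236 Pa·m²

(c)

Reference: J·s⁻¹·m⁻¹·K⁻¹ = N·m·s⁻¹·m⁻¹·K⁻¹ = kg·m·s⁻³·K⁻¹.
Each option:
  (a) [irradiance] = kg·s⁻³
  (b) W = J·s⁻¹ = kg·m²·s⁻³
  (c) [kg·m⁻¹·s⁻¹] · [m²·s⁻²·K⁻¹] = kg·m·s⁻³·K⁻¹  ← same
  (d) Pa·m² = N·m⁻²·m² = kg·m·s⁻²
Only (c) matches kg·m·s⁻³·K⁻¹.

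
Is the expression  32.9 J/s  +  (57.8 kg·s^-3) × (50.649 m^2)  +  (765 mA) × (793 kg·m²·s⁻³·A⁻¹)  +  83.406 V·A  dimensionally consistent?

Yes

Expand each in SI base units:
  32.9 J/s:  J·s⁻¹ = N·m·s⁻¹ = kg·m²·s⁻³
  (57.8 kg·s^-3) × (50.649 m^2):  [kg·s⁻³] · [m²] = kg·m²·s⁻³
  (765 mA) × (793 kg·m²·s⁻³·A⁻¹):  [A] · [kg·m²·s⁻³·A⁻¹] = kg·m²·s⁻³
  83.406 V·A:  V·A = J·C⁻¹·A = kg·m²·s⁻³
Every term reduces to kg·m²·s⁻³.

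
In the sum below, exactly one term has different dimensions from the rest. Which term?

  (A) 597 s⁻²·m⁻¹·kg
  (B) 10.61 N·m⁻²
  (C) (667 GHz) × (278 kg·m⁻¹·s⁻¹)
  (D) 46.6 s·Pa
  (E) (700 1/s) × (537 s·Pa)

(D)

Reduce each to base SI dimensions:
  (A) kg·m⁻¹·s⁻²
  (B) N·m⁻² = kg·m·s⁻²·m⁻² = kg·m⁻¹·s⁻²
  (C) [s⁻¹] · [kg·m⁻¹·s⁻¹] = kg·m⁻¹·s⁻²
  (D) Pa·s = N·m⁻²·s = kg·m⁻¹·s⁻¹
  (E) [s⁻¹] · [kg·m⁻¹·s⁻¹] = kg·m⁻¹·s⁻²
All reduce to kg·m⁻¹·s⁻² except (D), which is kg·m⁻¹·s⁻¹.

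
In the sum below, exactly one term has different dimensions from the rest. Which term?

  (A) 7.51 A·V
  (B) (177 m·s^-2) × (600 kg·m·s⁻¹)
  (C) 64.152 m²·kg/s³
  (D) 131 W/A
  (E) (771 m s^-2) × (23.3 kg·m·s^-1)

(D)

Expand each in SI base units:
  (A) V·A = J·C⁻¹·A = kg·m²·s⁻³
  (B) [m·s⁻²] · [kg·m·s⁻¹] = kg·m²·s⁻³
  (C) kg·m²·s⁻³
  (D) W·A⁻¹ = J·s⁻¹·A⁻¹ = kg·m²·s⁻³·A⁻¹
  (E) [m·s⁻²] · [kg·m·s⁻¹] = kg·m²·s⁻³
All reduce to kg·m²·s⁻³ except (D), which is kg·m²·s⁻³·A⁻¹.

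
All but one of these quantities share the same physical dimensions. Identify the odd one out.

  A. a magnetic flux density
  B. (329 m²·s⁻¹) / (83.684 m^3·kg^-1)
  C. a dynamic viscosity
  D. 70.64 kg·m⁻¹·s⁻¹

In SI base units:
  A. [magnetic flux density] = kg·s⁻²·A⁻¹
  B. [m²·s⁻¹] / [kg⁻¹·m³] = kg·m⁻¹·s⁻¹
  C. [dynamic viscosity] = kg·m⁻¹·s⁻¹
  D. kg·m⁻¹·s⁻¹
All reduce to kg·m⁻¹·s⁻¹ except A., which is kg·s⁻²·A⁻¹.

A.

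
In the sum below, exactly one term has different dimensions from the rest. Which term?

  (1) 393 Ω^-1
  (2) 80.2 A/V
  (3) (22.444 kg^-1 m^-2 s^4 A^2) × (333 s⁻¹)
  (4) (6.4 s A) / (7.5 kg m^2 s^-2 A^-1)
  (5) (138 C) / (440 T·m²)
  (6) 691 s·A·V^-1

Work out the base dimensions of each:
  (1) Ω⁻¹ = (V·A⁻¹)⁻¹ = kg⁻¹·m⁻²·s³·A²
  (2) A·V⁻¹ = A·(J·C⁻¹)⁻¹ = kg⁻¹·m⁻²·s³·A²
  (3) [kg⁻¹·m⁻²·s⁴·A²] · [s⁻¹] = kg⁻¹·m⁻²·s³·A²
  (4) [s·A] / [kg·m²·s⁻²·A⁻¹] = kg⁻¹·m⁻²·s³·A²
  (5) [s·A] / [kg·m²·s⁻²·A⁻¹] = kg⁻¹·m⁻²·s³·A²
  (6) A·s·V⁻¹ = A·s·(J·C⁻¹)⁻¹ = kg⁻¹·m⁻²·s⁴·A²
All reduce to kg⁻¹·m⁻²·s³·A² except (6), which is kg⁻¹·m⁻²·s⁴·A².

(6)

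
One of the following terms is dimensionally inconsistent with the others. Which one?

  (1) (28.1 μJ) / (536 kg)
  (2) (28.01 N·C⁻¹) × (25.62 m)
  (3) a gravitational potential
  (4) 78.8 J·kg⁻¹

Dimensions:
  (1) [kg·m²·s⁻²] / [kg] = m²·s⁻²
  (2) [kg·m·s⁻³·A⁻¹] · [m] = kg·m²·s⁻³·A⁻¹
  (3) [gravitational potential] = m²·s⁻²
  (4) J·kg⁻¹ = N·m·kg⁻¹ = m²·s⁻²
All reduce to m²·s⁻² except (2), which is kg·m²·s⁻³·A⁻¹.

(2)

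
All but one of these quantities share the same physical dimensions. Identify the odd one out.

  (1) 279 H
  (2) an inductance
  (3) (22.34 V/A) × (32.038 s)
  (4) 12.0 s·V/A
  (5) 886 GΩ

(5)

In SI base units:
  (1) H = V·s·A⁻¹ = kg·m²·s⁻²·A⁻²
  (2) [inductance] = kg·m²·s⁻²·A⁻²
  (3) [kg·m²·s⁻³·A⁻²] · [s] = kg·m²·s⁻²·A⁻²
  (4) V·s·A⁻¹ = J·C⁻¹·s·A⁻¹ = kg·m²·s⁻²·A⁻²
  (5) Ω = V·A⁻¹ = kg·m²·s⁻³·A⁻²
All reduce to kg·m²·s⁻²·A⁻² except (5), which is kg·m²·s⁻³·A⁻².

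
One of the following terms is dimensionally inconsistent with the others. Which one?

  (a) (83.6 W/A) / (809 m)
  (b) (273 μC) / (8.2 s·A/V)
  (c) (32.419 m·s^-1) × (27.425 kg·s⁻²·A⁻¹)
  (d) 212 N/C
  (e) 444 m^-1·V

In SI base units:
  (a) [kg·m²·s⁻³·A⁻¹] / [m] = kg·m·s⁻³·A⁻¹
  (b) [s·A] / [kg⁻¹·m⁻²·s⁴·A²] = kg·m²·s⁻³·A⁻¹
  (c) [m·s⁻¹] · [kg·s⁻²·A⁻¹] = kg·m·s⁻³·A⁻¹
  (d) N·C⁻¹ = kg·m·s⁻²·(s·A)⁻¹ = kg·m·s⁻³·A⁻¹
  (e) V·m⁻¹ = J·C⁻¹·m⁻¹ = kg·m·s⁻³·A⁻¹
All reduce to kg·m·s⁻³·A⁻¹ except (b), which is kg·m²·s⁻³·A⁻¹.

(b)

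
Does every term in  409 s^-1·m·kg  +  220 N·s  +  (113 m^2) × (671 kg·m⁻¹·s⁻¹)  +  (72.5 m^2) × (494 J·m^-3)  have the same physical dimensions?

No

Reduce each to base SI dimensions:
  409 s^-1·m·kg:  kg·m·s⁻¹
  220 N·s:  N·s = kg·m·s⁻²·s = kg·m·s⁻¹
  (113 m^2) × (671 kg·m⁻¹·s⁻¹):  [m²] · [kg·m⁻¹·s⁻¹] = kg·m·s⁻¹
  (72.5 m^2) × (494 J·m^-3):  [m²] · [kg·m⁻¹·s⁻²] = kg·m·s⁻²
The terms do not share a single dimension (kg·m·s⁻² vs kg·m·s⁻¹).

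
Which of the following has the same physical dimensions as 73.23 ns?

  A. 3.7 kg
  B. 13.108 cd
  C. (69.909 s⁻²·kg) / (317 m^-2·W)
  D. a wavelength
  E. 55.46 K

Reference: s.
Each option:
  A. kg
  B. cd
  C. [kg·s⁻²] / [kg·s⁻³] = s  ← same
  D. [wavelength] = m
  E. K
Only C. matches s.

C.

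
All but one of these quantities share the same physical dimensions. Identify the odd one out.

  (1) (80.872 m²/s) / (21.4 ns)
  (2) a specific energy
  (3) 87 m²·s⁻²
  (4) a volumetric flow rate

Work out the base dimensions of each:
  (1) [m²·s⁻¹] / [s] = m²·s⁻²
  (2) [specific energy] = m²·s⁻²
  (3) m²·s⁻²
  (4) [volumetric flow rate] = m³·s⁻¹
All reduce to m²·s⁻² except (4), which is m³·s⁻¹.

(4)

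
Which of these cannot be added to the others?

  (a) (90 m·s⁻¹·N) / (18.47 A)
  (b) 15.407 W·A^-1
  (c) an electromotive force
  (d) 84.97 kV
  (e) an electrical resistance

(e)

Expand each in SI base units:
  (a) [kg·m²·s⁻³] / [A] = kg·m²·s⁻³·A⁻¹
  (b) W·A⁻¹ = J·s⁻¹·A⁻¹ = kg·m²·s⁻³·A⁻¹
  (c) [electromotive force] = kg·m²·s⁻³·A⁻¹
  (d) V = J·C⁻¹ = kg·m²·s⁻³·A⁻¹
  (e) [electrical resistance] = kg·m²·s⁻³·A⁻²
All reduce to kg·m²·s⁻³·A⁻¹ except (e), which is kg·m²·s⁻³·A⁻².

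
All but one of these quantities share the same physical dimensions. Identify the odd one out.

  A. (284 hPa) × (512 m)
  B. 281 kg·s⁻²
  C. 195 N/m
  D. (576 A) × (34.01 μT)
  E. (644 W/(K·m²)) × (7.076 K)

Reduce each to base SI dimensions:
  A. [kg·m⁻¹·s⁻²] · [m] = kg·s⁻²
  B. kg·s⁻²
  C. N·m⁻¹ = kg·m·s⁻²·m⁻¹ = kg·s⁻²
  D. [A] · [kg·s⁻²·A⁻¹] = kg·s⁻²
  E. [kg·s⁻³·K⁻¹] · [K] = kg·s⁻³
All reduce to kg·s⁻² except E., which is kg·s⁻³.

E.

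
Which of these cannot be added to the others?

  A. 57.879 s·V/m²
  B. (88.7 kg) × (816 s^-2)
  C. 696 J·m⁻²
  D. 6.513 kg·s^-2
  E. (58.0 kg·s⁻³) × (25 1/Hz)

Expand each in SI base units:
  A. V·s·m⁻² = J·C⁻¹·s·m⁻² = kg·s⁻²·A⁻¹
  B. [kg] · [s⁻²] = kg·s⁻²
  C. J·m⁻² = N·m·m⁻² = kg·s⁻²
  D. kg·s⁻²
  E. [kg·s⁻³] · [s] = kg·s⁻²
All reduce to kg·s⁻² except A., which is kg·s⁻²·A⁻¹.

A.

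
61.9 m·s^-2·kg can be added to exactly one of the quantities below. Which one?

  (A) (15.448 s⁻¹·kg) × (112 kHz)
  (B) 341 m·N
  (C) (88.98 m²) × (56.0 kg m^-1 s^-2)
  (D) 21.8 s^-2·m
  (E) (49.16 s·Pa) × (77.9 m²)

(C)

Reference: kg·m·s⁻².
Each option:
  (A) [kg·s⁻¹] · [s⁻¹] = kg·s⁻²
  (B) N·m = kg·m·s⁻²·m = kg·m²·s⁻²
  (C) [m²] · [kg·m⁻¹·s⁻²] = kg·m·s⁻²  ← same
  (D) m·s⁻²
  (E) [kg·m⁻¹·s⁻¹] · [m²] = kg·m·s⁻¹
Only (C) matches kg·m·s⁻².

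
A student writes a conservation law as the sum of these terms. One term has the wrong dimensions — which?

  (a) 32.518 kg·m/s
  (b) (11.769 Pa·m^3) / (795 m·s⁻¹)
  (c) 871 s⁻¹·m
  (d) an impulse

Expand each in SI base units:
  (a) kg·m·s⁻¹
  (b) [kg·m²·s⁻²] / [m·s⁻¹] = kg·m·s⁻¹
  (c) m·s⁻¹
  (d) [impulse] = kg·m·s⁻¹
All reduce to kg·m·s⁻¹ except (c), which is m·s⁻¹.

(c)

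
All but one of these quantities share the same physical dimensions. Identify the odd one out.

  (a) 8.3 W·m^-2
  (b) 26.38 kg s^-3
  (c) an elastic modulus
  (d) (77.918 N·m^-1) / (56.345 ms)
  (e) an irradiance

(c)

Reduce each to base SI dimensions:
  (a) W·m⁻² = J·s⁻¹·m⁻² = kg·s⁻³
  (b) kg·s⁻³
  (c) [elastic modulus] = kg·m⁻¹·s⁻²
  (d) [kg·s⁻²] / [s] = kg·s⁻³
  (e) [irradiance] = kg·s⁻³
All reduce to kg·s⁻³ except (c), which is kg·m⁻¹·s⁻².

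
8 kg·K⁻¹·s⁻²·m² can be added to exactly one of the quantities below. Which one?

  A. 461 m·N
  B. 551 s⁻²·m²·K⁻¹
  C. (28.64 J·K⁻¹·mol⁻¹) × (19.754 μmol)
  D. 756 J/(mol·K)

C.

Reference: kg·m²·s⁻²·K⁻¹.
Each option:
  A. N·m = kg·m·s⁻²·m = kg·m²·s⁻²
  B. m²·s⁻²·K⁻¹
  C. [kg·m²·s⁻²·K⁻¹·mol⁻¹] · [mol] = kg·m²·s⁻²·K⁻¹  ← same
  D. J·mol⁻¹·K⁻¹ = N·m·mol⁻¹·K⁻¹ = kg·m²·s⁻²·K⁻¹·mol⁻¹
Only C. matches kg·m²·s⁻²·K⁻¹.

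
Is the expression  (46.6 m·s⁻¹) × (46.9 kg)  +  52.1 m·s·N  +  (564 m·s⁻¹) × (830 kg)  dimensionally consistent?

Reduce each to base SI dimensions:
  (46.6 m·s⁻¹) × (46.9 kg):  [m·s⁻¹] · [kg] = kg·m·s⁻¹
  52.1 m·s·N:  N·m·s = kg·m·s⁻²·m·s = kg·m²·s⁻¹
  (564 m·s⁻¹) × (830 kg):  [m·s⁻¹] · [kg] = kg·m·s⁻¹
The terms do not share a single dimension (kg·m²·s⁻¹ vs kg·m·s⁻¹).

No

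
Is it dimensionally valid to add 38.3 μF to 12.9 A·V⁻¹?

No

Reduce each to base SI dimensions:
  38.3 μF:  F = C·V⁻¹ = kg⁻¹·m⁻²·s⁴·A²
  12.9 A·V⁻¹:  A·V⁻¹ = A·(J·C⁻¹)⁻¹ = kg⁻¹·m⁻²·s³·A²
kg⁻¹·m⁻²·s⁴·A² ≠ kg⁻¹·m⁻²·s³·A², so they cannot be added.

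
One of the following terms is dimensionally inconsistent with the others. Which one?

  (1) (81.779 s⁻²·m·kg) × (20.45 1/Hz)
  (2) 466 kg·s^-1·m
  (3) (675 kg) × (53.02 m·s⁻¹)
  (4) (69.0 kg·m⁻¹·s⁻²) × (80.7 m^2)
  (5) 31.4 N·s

In SI base units:
  (1) [kg·m·s⁻²] · [s] = kg·m·s⁻¹
  (2) kg·m·s⁻¹
  (3) [kg] · [m·s⁻¹] = kg·m·s⁻¹
  (4) [kg·m⁻¹·s⁻²] · [m²] = kg·m·s⁻²
  (5) N·s = kg·m·s⁻²·s = kg·m·s⁻¹
All reduce to kg·m·s⁻¹ except (4), which is kg·m·s⁻².

(4)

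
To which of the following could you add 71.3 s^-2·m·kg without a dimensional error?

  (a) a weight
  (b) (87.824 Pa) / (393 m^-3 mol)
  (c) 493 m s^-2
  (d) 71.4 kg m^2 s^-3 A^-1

(a)

Reference: kg·m·s⁻².
Each option:
  (a) [weight] = kg·m·s⁻²  ← same
  (b) [kg·m⁻¹·s⁻²] / [m⁻³·mol] = kg·m²·s⁻²·mol⁻¹
  (c) m·s⁻²
  (d) kg·m²·s⁻³·A⁻¹
Only (a) matches kg·m·s⁻².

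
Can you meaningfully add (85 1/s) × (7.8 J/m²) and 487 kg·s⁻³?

Yes

Expand each in SI base units:
  (85 1/s) × (7.8 J/m²):  [s⁻¹] · [kg·s⁻²] = kg·s⁻³
  487 kg·s⁻³:  kg·s⁻³
Both are kg·s⁻³, so they have the same dimensions and can be added.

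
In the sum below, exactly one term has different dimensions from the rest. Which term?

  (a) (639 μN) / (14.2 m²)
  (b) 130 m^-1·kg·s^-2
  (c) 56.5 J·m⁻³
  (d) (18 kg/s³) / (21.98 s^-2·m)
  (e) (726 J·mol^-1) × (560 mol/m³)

(d)

Dimensions:
  (a) [kg·m·s⁻²] / [m²] = kg·m⁻¹·s⁻²
  (b) kg·m⁻¹·s⁻²
  (c) J·m⁻³ = N·m·m⁻³ = kg·m⁻¹·s⁻²
  (d) [kg·s⁻³] / [m·s⁻²] = kg·m⁻¹·s⁻¹
  (e) [kg·m²·s⁻²·mol⁻¹] · [m⁻³·mol] = kg·m⁻¹·s⁻²
All reduce to kg·m⁻¹·s⁻² except (d), which is kg·m⁻¹·s⁻¹.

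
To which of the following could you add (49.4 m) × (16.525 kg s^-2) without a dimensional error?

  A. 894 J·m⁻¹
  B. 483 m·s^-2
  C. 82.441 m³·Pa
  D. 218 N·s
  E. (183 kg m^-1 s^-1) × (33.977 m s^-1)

Reference: [m] · [kg·s⁻²] = kg·m·s⁻².
Each option:
  A. J·m⁻¹ = N·m·m⁻¹ = kg·m·s⁻²  ← same
  B. m·s⁻²
  C. Pa·m³ = N·m⁻²·m³ = kg·m²·s⁻²
  D. N·s = kg·m·s⁻²·s = kg·m·s⁻¹
  E. [kg·m⁻¹·s⁻¹] · [m·s⁻¹] = kg·s⁻²
Only A. matches kg·m·s⁻².

A.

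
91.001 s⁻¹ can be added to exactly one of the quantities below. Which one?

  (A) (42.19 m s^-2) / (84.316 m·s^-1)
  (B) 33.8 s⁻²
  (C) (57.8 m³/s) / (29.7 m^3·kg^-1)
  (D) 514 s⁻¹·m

(A)

Reference: s⁻¹.
Each option:
  (A) [m·s⁻²] / [m·s⁻¹] = s⁻¹  ← same
  (B) s⁻²
  (C) [m³·s⁻¹] / [kg⁻¹·m³] = kg·s⁻¹
  (D) m·s⁻¹
Only (A) matches s⁻¹.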